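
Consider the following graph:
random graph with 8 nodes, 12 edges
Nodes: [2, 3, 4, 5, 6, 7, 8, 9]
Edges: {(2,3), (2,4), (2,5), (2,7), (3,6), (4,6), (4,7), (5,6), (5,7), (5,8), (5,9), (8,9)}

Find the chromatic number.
χ(G) = 3

Clique number ω(G) = 3 (lower bound: χ ≥ ω).
The clique on [2, 4, 7] has size 3, forcing χ ≥ 3, and the coloring below uses 3 colors, so χ(G) = 3.
A valid 3-coloring: color 1: [3, 4, 5]; color 2: [2, 6, 8]; color 3: [7, 9].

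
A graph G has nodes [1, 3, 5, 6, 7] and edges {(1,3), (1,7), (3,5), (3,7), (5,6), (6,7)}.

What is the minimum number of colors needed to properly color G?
χ(G) = 3

Clique number ω(G) = 3 (lower bound: χ ≥ ω).
The clique on [1, 3, 7] has size 3, forcing χ ≥ 3, and the coloring below uses 3 colors, so χ(G) = 3.
A valid 3-coloring: color 1: [5, 7]; color 2: [3, 6]; color 3: [1].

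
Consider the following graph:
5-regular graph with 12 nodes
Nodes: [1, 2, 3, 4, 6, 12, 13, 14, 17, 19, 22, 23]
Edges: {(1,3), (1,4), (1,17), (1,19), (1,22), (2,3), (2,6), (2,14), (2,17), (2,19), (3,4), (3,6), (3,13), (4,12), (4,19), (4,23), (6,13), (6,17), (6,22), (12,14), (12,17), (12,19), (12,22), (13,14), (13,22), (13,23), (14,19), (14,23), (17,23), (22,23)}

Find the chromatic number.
Clique number ω(G) = 3 (lower bound: χ ≥ ω).
Suppose a proper 3-coloring c exists. The clique [1, 3, 4] takes 3 distinct colors; by symmetry let c(1) = 1, c(3) = 2, c(4) = 3.
- Vertex 19: neighbors [1, 4] already have colors [1, 3] ⇒ c(19) = 2.
- Vertex 12: neighbors [19, 4] already have colors [2, 3] ⇒ c(12) = 1.
- Vertex 14: neighbors [12, 19] already have colors [1, 2] ⇒ c(14) = 3.
- Vertex 13: neighbors [3, 14] already have colors [2, 3] ⇒ c(13) = 1.
- Vertex 6: neighbors [13, 3] already have colors [1, 2] ⇒ c(6) = 3.
- Vertex 17: neighbors [1, 6] already have colors [1, 3] ⇒ c(17) = 2.
- Vertex 23: neighbors [13, 17, 4] already have colors [1, 2, 3] — all 3 colors blocked. Contradiction.
The forced assignments end in a contradiction, so G has no proper 3-coloring (χ ≥ 4).
The coloring below uses 4 colors, so χ(G) = 4.
A valid 4-coloring: color 1: [4, 14, 17, 22]; color 2: [1, 2, 12, 13]; color 3: [6, 19, 23]; color 4: [3].

χ(G) = 4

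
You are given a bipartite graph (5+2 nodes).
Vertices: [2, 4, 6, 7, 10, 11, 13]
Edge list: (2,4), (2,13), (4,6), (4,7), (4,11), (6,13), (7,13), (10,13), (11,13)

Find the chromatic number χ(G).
Clique number ω(G) = 2 (lower bound: χ ≥ ω).
The graph is bipartite (no odd cycle), so 2 colors suffice: χ(G) = 2.
A valid 2-coloring: color 1: [4, 13]; color 2: [2, 6, 7, 10, 11].

χ(G) = 2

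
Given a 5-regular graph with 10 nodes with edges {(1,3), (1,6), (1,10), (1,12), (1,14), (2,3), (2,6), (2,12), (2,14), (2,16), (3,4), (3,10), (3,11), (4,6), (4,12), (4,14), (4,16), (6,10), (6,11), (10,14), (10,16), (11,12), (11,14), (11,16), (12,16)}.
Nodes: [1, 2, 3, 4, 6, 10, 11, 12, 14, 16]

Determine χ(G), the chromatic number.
Clique number ω(G) = 3 (lower bound: χ ≥ ω).
The clique on [1, 3, 10] has size 3, forcing χ ≥ 3, and the coloring below uses 3 colors, so χ(G) = 3.
A valid 3-coloring: color 1: [1, 16]; color 2: [3, 6, 12, 14]; color 3: [2, 4, 10, 11].

χ(G) = 3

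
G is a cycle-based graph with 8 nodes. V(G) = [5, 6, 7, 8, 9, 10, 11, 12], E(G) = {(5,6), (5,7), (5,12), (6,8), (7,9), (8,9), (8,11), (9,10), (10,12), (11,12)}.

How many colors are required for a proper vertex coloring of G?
Clique number ω(G) = 2 (lower bound: χ ≥ ω).
Odd cycle [8, 11, 12, 10, 9] needs 3 colors (χ ≥ 3).
The coloring below uses 3 colors, so χ(G) = 3.
A valid 3-coloring: color 1: [6, 9, 12]; color 2: [5, 8, 10]; color 3: [7, 11].

χ(G) = 3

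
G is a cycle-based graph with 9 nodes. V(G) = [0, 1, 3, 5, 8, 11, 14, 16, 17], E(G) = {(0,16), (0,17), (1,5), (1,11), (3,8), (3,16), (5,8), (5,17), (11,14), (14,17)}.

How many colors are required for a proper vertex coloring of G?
χ(G) = 3

Clique number ω(G) = 2 (lower bound: χ ≥ ω).
Odd cycle [14, 17, 5, 1, 11] needs 3 colors (χ ≥ 3).
The coloring below uses 3 colors, so χ(G) = 3.
A valid 3-coloring: color 1: [1, 8, 16, 17]; color 2: [0, 3, 5, 11]; color 3: [14].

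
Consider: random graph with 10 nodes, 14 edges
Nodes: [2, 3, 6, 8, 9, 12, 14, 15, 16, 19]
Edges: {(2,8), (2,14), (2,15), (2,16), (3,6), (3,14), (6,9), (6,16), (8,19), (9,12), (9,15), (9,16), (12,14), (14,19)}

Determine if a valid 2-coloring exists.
No, G is not 2-colorable

The clique on vertices [6, 9, 16] has size 3 > 2, so it alone needs 3 colors.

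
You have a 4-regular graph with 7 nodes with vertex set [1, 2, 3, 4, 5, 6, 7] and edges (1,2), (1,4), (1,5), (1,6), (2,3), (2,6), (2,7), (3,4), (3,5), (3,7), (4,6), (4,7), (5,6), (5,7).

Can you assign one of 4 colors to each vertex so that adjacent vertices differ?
A valid 4-coloring: color 1: [6, 7]; color 2: [2, 4, 5]; color 3: [1, 3].
(χ(G) = 3 ≤ 4.)

Yes, G is 4-colorable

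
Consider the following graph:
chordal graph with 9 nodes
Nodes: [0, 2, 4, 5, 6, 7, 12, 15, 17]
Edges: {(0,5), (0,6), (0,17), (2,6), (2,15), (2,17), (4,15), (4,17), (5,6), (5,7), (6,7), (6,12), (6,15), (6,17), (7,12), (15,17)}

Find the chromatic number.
Clique number ω(G) = 4 (lower bound: χ ≥ ω).
The clique on [2, 6, 15, 17] has size 4, forcing χ ≥ 4, and the coloring below uses 4 colors, so χ(G) = 4.
A valid 4-coloring: color 1: [4, 6]; color 2: [5, 12, 17]; color 3: [0, 7, 15]; color 4: [2].

χ(G) = 4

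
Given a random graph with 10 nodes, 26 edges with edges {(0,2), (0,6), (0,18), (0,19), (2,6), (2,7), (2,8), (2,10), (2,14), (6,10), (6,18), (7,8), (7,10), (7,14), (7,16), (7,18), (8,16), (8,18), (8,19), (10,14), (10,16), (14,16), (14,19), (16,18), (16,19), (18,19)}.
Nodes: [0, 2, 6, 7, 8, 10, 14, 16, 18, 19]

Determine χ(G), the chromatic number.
χ(G) = 4

Clique number ω(G) = 4 (lower bound: χ ≥ ω).
The clique on [8, 16, 18, 19] has size 4, forcing χ ≥ 4, and the coloring below uses 4 colors, so χ(G) = 4.
A valid 4-coloring: color 1: [2, 16]; color 2: [14, 18]; color 3: [6, 7, 19]; color 4: [0, 8, 10].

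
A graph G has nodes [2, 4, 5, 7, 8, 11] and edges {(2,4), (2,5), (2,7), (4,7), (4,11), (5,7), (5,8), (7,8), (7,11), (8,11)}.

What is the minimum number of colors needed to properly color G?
Clique number ω(G) = 3 (lower bound: χ ≥ ω).
Odd cycle [5, 2, 4, 11, 8] needs 3 colors (χ ≥ 3).
Vertex 7 is adjacent to every vertex of [2, 4, 5, 8, 11], which already need 3 colors among themselves, so 7 needs a new color (χ ≥ 4).
The coloring below uses 4 colors, so χ(G) = 4.
A valid 4-coloring: color 1: [7]; color 2: [5, 11]; color 3: [2, 8]; color 4: [4].

χ(G) = 4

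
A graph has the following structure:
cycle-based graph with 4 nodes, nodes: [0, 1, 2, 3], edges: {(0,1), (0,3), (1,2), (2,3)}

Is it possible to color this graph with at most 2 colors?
Yes, G is 2-colorable

A valid 2-coloring: color 1: [0, 2]; color 2: [1, 3].
(χ(G) = 2 ≤ 2.)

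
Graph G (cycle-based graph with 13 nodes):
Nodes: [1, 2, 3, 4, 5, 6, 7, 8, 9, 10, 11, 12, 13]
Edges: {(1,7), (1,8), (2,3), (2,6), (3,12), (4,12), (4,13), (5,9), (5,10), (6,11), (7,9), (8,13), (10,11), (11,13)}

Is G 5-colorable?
A valid 5-coloring: color 1: [2, 5, 7, 8, 11, 12]; color 2: [1, 3, 6, 9, 10, 13]; color 3: [4].
(χ(G) = 3 ≤ 5.)

Yes, G is 5-colorable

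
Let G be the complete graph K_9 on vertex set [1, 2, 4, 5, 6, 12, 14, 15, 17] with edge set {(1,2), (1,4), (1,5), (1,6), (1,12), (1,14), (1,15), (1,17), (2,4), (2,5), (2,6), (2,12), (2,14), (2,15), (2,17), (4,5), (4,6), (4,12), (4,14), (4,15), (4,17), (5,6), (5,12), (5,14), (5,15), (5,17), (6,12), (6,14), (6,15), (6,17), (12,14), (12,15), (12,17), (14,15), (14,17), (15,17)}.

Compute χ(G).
χ(G) = 9

Clique number ω(G) = 9 (lower bound: χ ≥ ω).
The clique on [1, 2, 4, 5, 6, 12, 14, 15, 17] has size 9, forcing χ ≥ 9, and the coloring below uses 9 colors, so χ(G) = 9.
A valid 9-coloring: color 1: [6]; color 2: [2]; color 3: [12]; color 4: [1]; color 5: [17]; color 6: [14]; color 7: [4]; color 8: [15]; color 9: [5].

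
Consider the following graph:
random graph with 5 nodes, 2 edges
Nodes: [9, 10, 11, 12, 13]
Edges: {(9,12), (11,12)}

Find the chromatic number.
Clique number ω(G) = 2 (lower bound: χ ≥ ω).
The graph is bipartite (no odd cycle), so 2 colors suffice: χ(G) = 2.
A valid 2-coloring: color 1: [10, 12, 13]; color 2: [9, 11].

χ(G) = 2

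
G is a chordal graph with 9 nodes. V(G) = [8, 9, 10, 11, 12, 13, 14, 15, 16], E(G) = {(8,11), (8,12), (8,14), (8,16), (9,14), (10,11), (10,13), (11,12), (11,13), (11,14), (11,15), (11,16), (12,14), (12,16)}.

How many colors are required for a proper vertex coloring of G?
χ(G) = 4

Clique number ω(G) = 4 (lower bound: χ ≥ ω).
The clique on [8, 11, 12, 16] has size 4, forcing χ ≥ 4, and the coloring below uses 4 colors, so χ(G) = 4.
A valid 4-coloring: color 1: [9, 11]; color 2: [12, 13, 15]; color 3: [8, 10]; color 4: [14, 16].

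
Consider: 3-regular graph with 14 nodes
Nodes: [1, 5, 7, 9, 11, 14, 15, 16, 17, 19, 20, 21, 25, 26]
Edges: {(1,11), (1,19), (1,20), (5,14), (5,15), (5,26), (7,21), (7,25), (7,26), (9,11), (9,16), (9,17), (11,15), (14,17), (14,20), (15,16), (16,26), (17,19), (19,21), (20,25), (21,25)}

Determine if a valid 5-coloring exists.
A valid 5-coloring: color 1: [5, 11, 16, 17, 20, 21]; color 2: [1, 9, 14, 15, 25, 26]; color 3: [7, 19].
(χ(G) = 3 ≤ 5.)

Yes, G is 5-colorable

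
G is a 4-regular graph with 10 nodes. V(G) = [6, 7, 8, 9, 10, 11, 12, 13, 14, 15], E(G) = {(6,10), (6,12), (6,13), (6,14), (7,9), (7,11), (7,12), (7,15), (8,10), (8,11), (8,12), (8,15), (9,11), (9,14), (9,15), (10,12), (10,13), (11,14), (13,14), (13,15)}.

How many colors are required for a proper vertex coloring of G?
χ(G) = 4

Clique number ω(G) = 3 (lower bound: χ ≥ ω).
Suppose a proper 3-coloring c exists. The clique [6, 10, 12] takes 3 distinct colors; by symmetry let c(6) = 1, c(10) = 2, c(12) = 3.
- Vertex 8: neighbors [10, 12] already have colors [2, 3] ⇒ c(8) = 1.
- Vertex 13: neighbors [6, 10] already have colors [1, 2] ⇒ c(13) = 3.
- Vertex 14: neighbors [6, 13] already have colors [1, 3] ⇒ c(14) = 2.
- Vertex 11: neighbors [8, 14] already have colors [1, 2] ⇒ c(11) = 3.
- Vertex 9: neighbors [14, 11] already have colors [2, 3] ⇒ c(9) = 1.
- Vertex 7: neighbors [9, 11] already have colors [1, 3] ⇒ c(7) = 2.
- Vertex 15: neighbors [8, 7, 13] already have colors [1, 2, 3] — all 3 colors blocked. Contradiction.
The forced assignments end in a contradiction, so G has no proper 3-coloring (χ ≥ 4).
The coloring below uses 4 colors, so χ(G) = 4.
A valid 4-coloring: color 1: [6, 11, 15]; color 2: [7, 10, 14]; color 3: [9, 12, 13]; color 4: [8].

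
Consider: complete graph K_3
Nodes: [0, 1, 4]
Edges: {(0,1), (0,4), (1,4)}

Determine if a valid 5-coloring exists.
Yes, G is 5-colorable

A valid 5-coloring: color 1: [0]; color 2: [4]; color 3: [1].
(χ(G) = 3 ≤ 5.)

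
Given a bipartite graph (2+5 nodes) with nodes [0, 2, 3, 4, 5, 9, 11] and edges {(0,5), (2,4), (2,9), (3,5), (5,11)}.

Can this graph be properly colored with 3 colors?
Yes, G is 3-colorable

A valid 3-coloring: color 1: [2, 5]; color 2: [0, 3, 4, 9, 11].
(χ(G) = 2 ≤ 3.)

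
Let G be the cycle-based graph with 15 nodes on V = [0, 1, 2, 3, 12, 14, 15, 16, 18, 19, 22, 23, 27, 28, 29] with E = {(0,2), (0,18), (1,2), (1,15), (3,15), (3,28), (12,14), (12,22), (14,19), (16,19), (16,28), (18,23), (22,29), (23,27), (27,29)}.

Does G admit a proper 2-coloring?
Odd cycle [28, 3, 15, 1, 2, 0, 18, 23, 27, 29, 22, 12, 14, 19, 16] needs 3 colors (χ ≥ 3).
Hence χ(G) ≥ 3 > 2, so no proper 2-coloring exists.

No, G is not 2-colorable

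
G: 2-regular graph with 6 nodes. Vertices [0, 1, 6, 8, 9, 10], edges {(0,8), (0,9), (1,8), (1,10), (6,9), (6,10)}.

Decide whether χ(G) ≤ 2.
Yes, G is 2-colorable

A valid 2-coloring: color 1: [0, 1, 6]; color 2: [8, 9, 10].
(χ(G) = 2 ≤ 2.)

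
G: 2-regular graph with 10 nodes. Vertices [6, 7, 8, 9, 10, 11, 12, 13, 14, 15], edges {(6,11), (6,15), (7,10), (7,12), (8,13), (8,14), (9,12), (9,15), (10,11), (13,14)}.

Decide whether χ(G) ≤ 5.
A valid 5-coloring: color 1: [6, 8, 10, 12]; color 2: [7, 11, 14, 15]; color 3: [9, 13].
(χ(G) = 3 ≤ 5.)

Yes, G is 5-colorable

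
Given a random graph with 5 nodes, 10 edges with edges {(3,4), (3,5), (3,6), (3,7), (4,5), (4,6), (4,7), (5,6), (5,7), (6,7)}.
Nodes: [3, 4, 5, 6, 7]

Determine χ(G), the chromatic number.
χ(G) = 5

Clique number ω(G) = 5 (lower bound: χ ≥ ω).
The clique on [3, 4, 5, 6, 7] has size 5, forcing χ ≥ 5, and the coloring below uses 5 colors, so χ(G) = 5.
A valid 5-coloring: color 1: [3]; color 2: [7]; color 3: [5]; color 4: [4]; color 5: [6].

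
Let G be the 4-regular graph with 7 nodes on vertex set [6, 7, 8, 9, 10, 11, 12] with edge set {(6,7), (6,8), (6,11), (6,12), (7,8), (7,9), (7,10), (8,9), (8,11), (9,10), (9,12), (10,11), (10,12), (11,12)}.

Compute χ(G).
χ(G) = 4

Clique number ω(G) = 3 (lower bound: χ ≥ ω).
Suppose a proper 3-coloring c exists. The clique [6, 7, 8] takes 3 distinct colors; by symmetry let c(6) = 1, c(7) = 2, c(8) = 3.
- Vertex 9: neighbors [7, 8] already have colors [2, 3] ⇒ c(9) = 1.
- Vertex 10: neighbors [9, 7] already have colors [1, 2] ⇒ c(10) = 3.
- Vertex 11: neighbors [6, 8] already have colors [1, 3] ⇒ c(11) = 2.
- Vertex 12: neighbors [6, 11, 10] already have colors [1, 2, 3] — all 3 colors blocked. Contradiction.
The forced assignments end in a contradiction, so G has no proper 3-coloring (χ ≥ 4).
The coloring below uses 4 colors, so χ(G) = 4.
A valid 4-coloring: color 1: [9, 11]; color 2: [7, 12]; color 3: [8, 10]; color 4: [6].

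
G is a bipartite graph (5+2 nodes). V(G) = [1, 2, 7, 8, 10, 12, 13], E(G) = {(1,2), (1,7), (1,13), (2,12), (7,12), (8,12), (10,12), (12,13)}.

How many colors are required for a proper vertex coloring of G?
χ(G) = 2

Clique number ω(G) = 2 (lower bound: χ ≥ ω).
The graph is bipartite (no odd cycle), so 2 colors suffice: χ(G) = 2.
A valid 2-coloring: color 1: [1, 12]; color 2: [2, 7, 8, 10, 13].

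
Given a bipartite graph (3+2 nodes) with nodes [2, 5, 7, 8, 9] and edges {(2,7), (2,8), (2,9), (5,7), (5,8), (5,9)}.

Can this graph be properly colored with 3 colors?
A valid 3-coloring: color 1: [2, 5]; color 2: [7, 8, 9].
(χ(G) = 2 ≤ 3.)

Yes, G is 3-colorable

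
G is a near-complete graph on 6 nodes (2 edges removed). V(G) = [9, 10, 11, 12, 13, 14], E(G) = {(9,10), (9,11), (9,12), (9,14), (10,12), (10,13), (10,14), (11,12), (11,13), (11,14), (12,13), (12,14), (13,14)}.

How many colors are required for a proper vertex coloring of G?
Clique number ω(G) = 4 (lower bound: χ ≥ ω).
The clique on [9, 10, 12, 14] has size 4, forcing χ ≥ 4, and the coloring below uses 4 colors, so χ(G) = 4.
A valid 4-coloring: color 1: [12]; color 2: [14]; color 3: [10, 11]; color 4: [9, 13].

χ(G) = 4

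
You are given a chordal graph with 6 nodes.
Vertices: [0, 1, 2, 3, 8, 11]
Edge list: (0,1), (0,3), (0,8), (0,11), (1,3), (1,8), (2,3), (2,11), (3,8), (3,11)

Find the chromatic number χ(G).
χ(G) = 4

Clique number ω(G) = 4 (lower bound: χ ≥ ω).
The clique on [0, 1, 3, 8] has size 4, forcing χ ≥ 4, and the coloring below uses 4 colors, so χ(G) = 4.
A valid 4-coloring: color 1: [3]; color 2: [0, 2]; color 3: [8, 11]; color 4: [1].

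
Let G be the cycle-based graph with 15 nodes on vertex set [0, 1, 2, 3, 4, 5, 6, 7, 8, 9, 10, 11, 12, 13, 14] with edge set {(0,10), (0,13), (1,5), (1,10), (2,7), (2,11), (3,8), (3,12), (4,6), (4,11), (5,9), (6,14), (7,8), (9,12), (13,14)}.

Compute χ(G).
χ(G) = 3

Clique number ω(G) = 2 (lower bound: χ ≥ ω).
Odd cycle [0, 10, 1, 5, 9, 12, 3, 8, 7, 2, 11, 4, 6, 14, 13] needs 3 colors (χ ≥ 3).
The coloring below uses 3 colors, so χ(G) = 3.
A valid 3-coloring: color 1: [0, 1, 3, 7, 9, 11, 14]; color 2: [2, 4, 5, 8, 10, 12, 13]; color 3: [6].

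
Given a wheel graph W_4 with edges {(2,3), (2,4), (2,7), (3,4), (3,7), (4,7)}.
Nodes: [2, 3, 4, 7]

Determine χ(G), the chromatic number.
χ(G) = 4

Clique number ω(G) = 4 (lower bound: χ ≥ ω).
The clique on [2, 3, 4, 7] has size 4, forcing χ ≥ 4, and the coloring below uses 4 colors, so χ(G) = 4.
A valid 4-coloring: color 1: [2]; color 2: [7]; color 3: [4]; color 4: [3].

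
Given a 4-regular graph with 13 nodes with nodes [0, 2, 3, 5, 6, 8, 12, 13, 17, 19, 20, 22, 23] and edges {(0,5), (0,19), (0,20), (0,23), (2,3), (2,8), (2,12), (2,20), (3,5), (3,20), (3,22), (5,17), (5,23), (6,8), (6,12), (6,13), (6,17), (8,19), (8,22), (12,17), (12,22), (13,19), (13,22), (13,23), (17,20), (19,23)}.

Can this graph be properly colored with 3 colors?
A valid 3-coloring: color 1: [8, 12, 20, 23]; color 2: [2, 5, 6, 19, 22]; color 3: [0, 3, 13, 17].
(χ(G) = 3 ≤ 3.)

Yes, G is 3-colorable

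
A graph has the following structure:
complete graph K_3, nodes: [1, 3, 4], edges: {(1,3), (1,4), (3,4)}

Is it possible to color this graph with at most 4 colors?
A valid 4-coloring: color 1: [1]; color 2: [4]; color 3: [3].
(χ(G) = 3 ≤ 4.)

Yes, G is 4-colorable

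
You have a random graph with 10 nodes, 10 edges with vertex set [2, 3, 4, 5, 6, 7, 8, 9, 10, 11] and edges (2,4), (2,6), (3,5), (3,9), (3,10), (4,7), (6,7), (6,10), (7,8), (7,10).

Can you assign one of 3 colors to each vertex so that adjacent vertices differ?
A valid 3-coloring: color 1: [2, 3, 7, 11]; color 2: [4, 5, 6, 8, 9]; color 3: [10].
(χ(G) = 3 ≤ 3.)

Yes, G is 3-colorable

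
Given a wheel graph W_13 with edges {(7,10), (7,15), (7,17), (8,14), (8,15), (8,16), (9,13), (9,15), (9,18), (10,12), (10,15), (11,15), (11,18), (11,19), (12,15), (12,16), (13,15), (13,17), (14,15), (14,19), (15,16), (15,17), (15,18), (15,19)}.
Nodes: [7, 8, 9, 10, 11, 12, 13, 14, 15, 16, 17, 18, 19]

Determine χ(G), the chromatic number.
χ(G) = 3

Clique number ω(G) = 3 (lower bound: χ ≥ ω).
The clique on [7, 15, 17] has size 3, forcing χ ≥ 3, and the coloring below uses 3 colors, so χ(G) = 3.
A valid 3-coloring: color 1: [15]; color 2: [9, 10, 11, 14, 16, 17]; color 3: [7, 8, 12, 13, 18, 19].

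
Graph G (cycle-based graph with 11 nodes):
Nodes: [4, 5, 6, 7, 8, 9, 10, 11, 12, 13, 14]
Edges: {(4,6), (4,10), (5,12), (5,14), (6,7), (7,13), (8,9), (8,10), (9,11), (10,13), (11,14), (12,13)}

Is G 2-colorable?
Odd cycle [7, 6, 4, 10, 13] needs 3 colors (χ ≥ 3).
Hence χ(G) ≥ 3 > 2, so no proper 2-coloring exists.

No, G is not 2-colorable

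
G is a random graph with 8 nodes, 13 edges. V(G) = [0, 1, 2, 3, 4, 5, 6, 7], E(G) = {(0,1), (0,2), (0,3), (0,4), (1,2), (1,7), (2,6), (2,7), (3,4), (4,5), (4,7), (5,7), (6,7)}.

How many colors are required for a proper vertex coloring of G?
χ(G) = 3

Clique number ω(G) = 3 (lower bound: χ ≥ ω).
The clique on [0, 1, 2] has size 3, forcing χ ≥ 3, and the coloring below uses 3 colors, so χ(G) = 3.
A valid 3-coloring: color 1: [0, 7]; color 2: [2, 4]; color 3: [1, 3, 5, 6].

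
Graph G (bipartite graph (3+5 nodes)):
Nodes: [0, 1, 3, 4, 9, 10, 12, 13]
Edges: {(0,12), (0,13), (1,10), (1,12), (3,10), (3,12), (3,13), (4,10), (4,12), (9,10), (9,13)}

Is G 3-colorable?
Yes, G is 3-colorable

A valid 3-coloring: color 1: [10, 12, 13]; color 2: [0, 1, 3, 4, 9].
(χ(G) = 2 ≤ 3.)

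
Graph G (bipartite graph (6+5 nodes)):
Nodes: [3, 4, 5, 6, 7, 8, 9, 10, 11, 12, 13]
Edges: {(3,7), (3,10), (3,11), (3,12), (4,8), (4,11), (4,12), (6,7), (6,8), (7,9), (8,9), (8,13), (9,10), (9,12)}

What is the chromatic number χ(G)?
χ(G) = 2

Clique number ω(G) = 2 (lower bound: χ ≥ ω).
The graph is bipartite (no odd cycle), so 2 colors suffice: χ(G) = 2.
A valid 2-coloring: color 1: [3, 4, 5, 6, 9, 13]; color 2: [7, 8, 10, 11, 12].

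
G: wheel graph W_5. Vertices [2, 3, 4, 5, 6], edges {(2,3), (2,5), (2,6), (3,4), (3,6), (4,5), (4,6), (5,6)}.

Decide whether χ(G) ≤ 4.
A valid 4-coloring: color 1: [6]; color 2: [2, 4]; color 3: [3, 5].
(χ(G) = 3 ≤ 4.)

Yes, G is 4-colorable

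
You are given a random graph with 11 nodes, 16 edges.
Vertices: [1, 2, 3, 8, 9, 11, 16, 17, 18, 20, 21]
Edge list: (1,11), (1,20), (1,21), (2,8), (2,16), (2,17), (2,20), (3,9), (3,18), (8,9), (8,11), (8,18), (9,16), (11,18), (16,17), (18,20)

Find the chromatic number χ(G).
Clique number ω(G) = 3 (lower bound: χ ≥ ω).
The clique on [2, 16, 17] has size 3, forcing χ ≥ 3, and the coloring below uses 3 colors, so χ(G) = 3.
A valid 3-coloring: color 1: [1, 2, 9, 18]; color 2: [3, 8, 16, 20, 21]; color 3: [11, 17].

χ(G) = 3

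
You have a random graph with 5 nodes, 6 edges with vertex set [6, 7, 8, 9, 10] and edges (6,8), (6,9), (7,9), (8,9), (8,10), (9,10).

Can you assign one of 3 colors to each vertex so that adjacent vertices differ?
A valid 3-coloring: color 1: [9]; color 2: [7, 8]; color 3: [6, 10].
(χ(G) = 3 ≤ 3.)

Yes, G is 3-colorable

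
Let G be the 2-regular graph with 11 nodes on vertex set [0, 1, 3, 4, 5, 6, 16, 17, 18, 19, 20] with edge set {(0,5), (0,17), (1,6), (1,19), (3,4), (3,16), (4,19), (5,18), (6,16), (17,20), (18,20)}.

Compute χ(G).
Clique number ω(G) = 2 (lower bound: χ ≥ ω).
Odd cycle [5, 18, 20, 17, 0] needs 3 colors (χ ≥ 3).
The coloring below uses 3 colors, so χ(G) = 3.
A valid 3-coloring: color 1: [3, 5, 6, 17, 19]; color 2: [0, 1, 4, 16, 20]; color 3: [18].

χ(G) = 3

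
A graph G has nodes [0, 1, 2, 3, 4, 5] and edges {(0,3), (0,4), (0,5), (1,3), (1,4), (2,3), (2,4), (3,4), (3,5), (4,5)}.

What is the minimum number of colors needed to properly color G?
Clique number ω(G) = 4 (lower bound: χ ≥ ω).
The clique on [0, 3, 4, 5] has size 4, forcing χ ≥ 4, and the coloring below uses 4 colors, so χ(G) = 4.
A valid 4-coloring: color 1: [3]; color 2: [4]; color 3: [1, 2, 5]; color 4: [0].

χ(G) = 4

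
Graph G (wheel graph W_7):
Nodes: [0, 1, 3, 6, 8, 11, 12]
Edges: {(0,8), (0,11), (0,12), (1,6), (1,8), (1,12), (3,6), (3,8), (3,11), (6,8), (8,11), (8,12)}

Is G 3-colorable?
A valid 3-coloring: color 1: [8]; color 2: [0, 1, 3]; color 3: [6, 11, 12].
(χ(G) = 3 ≤ 3.)

Yes, G is 3-colorable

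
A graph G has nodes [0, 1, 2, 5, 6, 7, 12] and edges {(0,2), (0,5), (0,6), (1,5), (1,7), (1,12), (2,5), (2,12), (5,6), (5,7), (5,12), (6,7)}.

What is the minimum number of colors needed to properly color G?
Clique number ω(G) = 3 (lower bound: χ ≥ ω).
The clique on [0, 2, 5] has size 3, forcing χ ≥ 3, and the coloring below uses 3 colors, so χ(G) = 3.
A valid 3-coloring: color 1: [5]; color 2: [1, 2, 6]; color 3: [0, 7, 12].

χ(G) = 3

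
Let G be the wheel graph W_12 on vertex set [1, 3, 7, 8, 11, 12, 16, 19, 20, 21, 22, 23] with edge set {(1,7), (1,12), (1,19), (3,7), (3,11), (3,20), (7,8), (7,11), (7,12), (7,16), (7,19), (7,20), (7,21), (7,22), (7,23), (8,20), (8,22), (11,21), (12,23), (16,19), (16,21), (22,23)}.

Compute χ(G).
χ(G) = 4

Clique number ω(G) = 3 (lower bound: χ ≥ ω).
Odd cycle [3, 20, 8, 22, 23, 12, 1, 19, 16, 21, 11] needs 3 colors (χ ≥ 3).
Vertex 7 is adjacent to every vertex of [1, 3, 8, 11, 12, 16, 19, 20, 21, 22, 23], which already need 3 colors among themselves, so 7 needs a new color (χ ≥ 4).
The coloring below uses 4 colors, so χ(G) = 4.
A valid 4-coloring: color 1: [7]; color 2: [1, 3, 8, 21, 23]; color 3: [11, 12, 19, 20, 22]; color 4: [16].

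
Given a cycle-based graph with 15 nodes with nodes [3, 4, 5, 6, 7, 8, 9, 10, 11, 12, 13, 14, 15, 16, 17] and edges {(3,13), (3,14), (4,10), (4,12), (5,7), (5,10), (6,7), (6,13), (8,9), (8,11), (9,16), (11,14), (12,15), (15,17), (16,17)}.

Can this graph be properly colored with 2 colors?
No, G is not 2-colorable

Odd cycle [12, 4, 10, 5, 7, 6, 13, 3, 14, 11, 8, 9, 16, 17, 15] needs 3 colors (χ ≥ 3).
Hence χ(G) ≥ 3 > 2, so no proper 2-coloring exists.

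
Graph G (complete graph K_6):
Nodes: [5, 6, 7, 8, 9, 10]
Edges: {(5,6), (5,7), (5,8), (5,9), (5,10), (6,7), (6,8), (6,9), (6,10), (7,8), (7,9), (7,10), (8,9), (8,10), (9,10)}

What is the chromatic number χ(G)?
Clique number ω(G) = 6 (lower bound: χ ≥ ω).
The clique on [5, 6, 7, 8, 9, 10] has size 6, forcing χ ≥ 6, and the coloring below uses 6 colors, so χ(G) = 6.
A valid 6-coloring: color 1: [7]; color 2: [5]; color 3: [8]; color 4: [10]; color 5: [9]; color 6: [6].

χ(G) = 6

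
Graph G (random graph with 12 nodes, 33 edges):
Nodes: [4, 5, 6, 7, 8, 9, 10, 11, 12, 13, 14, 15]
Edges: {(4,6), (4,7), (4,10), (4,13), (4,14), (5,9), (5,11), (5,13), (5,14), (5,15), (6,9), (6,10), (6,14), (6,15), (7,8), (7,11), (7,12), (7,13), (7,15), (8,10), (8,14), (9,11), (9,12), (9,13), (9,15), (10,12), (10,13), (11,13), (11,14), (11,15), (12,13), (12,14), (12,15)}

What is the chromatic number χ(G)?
χ(G) = 4

Clique number ω(G) = 4 (lower bound: χ ≥ ω).
The clique on [5, 9, 11, 13] has size 4, forcing χ ≥ 4, and the coloring below uses 4 colors, so χ(G) = 4.
A valid 4-coloring: color 1: [13, 14, 15]; color 2: [7, 9, 10]; color 3: [5, 6, 8, 12]; color 4: [4, 11].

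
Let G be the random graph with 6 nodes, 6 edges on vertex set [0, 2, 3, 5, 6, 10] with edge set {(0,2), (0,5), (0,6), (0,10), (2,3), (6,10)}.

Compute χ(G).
Clique number ω(G) = 3 (lower bound: χ ≥ ω).
The clique on [0, 6, 10] has size 3, forcing χ ≥ 3, and the coloring below uses 3 colors, so χ(G) = 3.
A valid 3-coloring: color 1: [0, 3]; color 2: [2, 5, 6]; color 3: [10].

χ(G) = 3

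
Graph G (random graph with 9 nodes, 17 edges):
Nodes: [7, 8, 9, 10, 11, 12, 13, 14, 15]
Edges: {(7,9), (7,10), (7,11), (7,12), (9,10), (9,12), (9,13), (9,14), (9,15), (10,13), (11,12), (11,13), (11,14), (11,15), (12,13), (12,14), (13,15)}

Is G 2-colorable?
The clique on vertices [9, 10, 13] has size 3 > 2, so it alone needs 3 colors.

No, G is not 2-colorable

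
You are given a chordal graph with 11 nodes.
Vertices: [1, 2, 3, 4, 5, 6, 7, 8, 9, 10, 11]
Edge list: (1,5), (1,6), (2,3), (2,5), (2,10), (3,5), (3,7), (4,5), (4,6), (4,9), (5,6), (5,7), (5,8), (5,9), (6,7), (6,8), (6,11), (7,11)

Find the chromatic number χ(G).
χ(G) = 3

Clique number ω(G) = 3 (lower bound: χ ≥ ω).
The clique on [6, 7, 11] has size 3, forcing χ ≥ 3, and the coloring below uses 3 colors, so χ(G) = 3.
A valid 3-coloring: color 1: [5, 10, 11]; color 2: [3, 6, 9]; color 3: [1, 2, 4, 7, 8].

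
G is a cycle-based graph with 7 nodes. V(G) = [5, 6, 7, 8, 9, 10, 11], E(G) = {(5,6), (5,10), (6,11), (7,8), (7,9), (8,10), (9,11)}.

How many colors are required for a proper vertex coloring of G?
Clique number ω(G) = 2 (lower bound: χ ≥ ω).
Odd cycle [10, 5, 6, 11, 9, 7, 8] needs 3 colors (χ ≥ 3).
The coloring below uses 3 colors, so χ(G) = 3.
A valid 3-coloring: color 1: [6, 7, 10]; color 2: [5, 8, 11]; color 3: [9].

χ(G) = 3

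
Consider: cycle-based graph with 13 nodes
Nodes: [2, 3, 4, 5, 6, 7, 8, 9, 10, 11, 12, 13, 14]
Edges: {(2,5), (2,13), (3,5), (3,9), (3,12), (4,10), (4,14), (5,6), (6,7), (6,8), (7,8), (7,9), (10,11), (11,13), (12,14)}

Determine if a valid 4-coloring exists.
Yes, G is 4-colorable

A valid 4-coloring: color 1: [5, 7, 10, 12, 13]; color 2: [2, 3, 6, 11, 14]; color 3: [4, 8, 9].
(χ(G) = 3 ≤ 4.)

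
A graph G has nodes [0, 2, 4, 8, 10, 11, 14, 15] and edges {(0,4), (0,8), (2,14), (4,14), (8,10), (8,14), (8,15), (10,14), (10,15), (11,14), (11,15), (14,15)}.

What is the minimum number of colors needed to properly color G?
χ(G) = 4

Clique number ω(G) = 4 (lower bound: χ ≥ ω).
The clique on [8, 10, 14, 15] has size 4, forcing χ ≥ 4, and the coloring below uses 4 colors, so χ(G) = 4.
A valid 4-coloring: color 1: [0, 14]; color 2: [2, 4, 15]; color 3: [8, 11]; color 4: [10].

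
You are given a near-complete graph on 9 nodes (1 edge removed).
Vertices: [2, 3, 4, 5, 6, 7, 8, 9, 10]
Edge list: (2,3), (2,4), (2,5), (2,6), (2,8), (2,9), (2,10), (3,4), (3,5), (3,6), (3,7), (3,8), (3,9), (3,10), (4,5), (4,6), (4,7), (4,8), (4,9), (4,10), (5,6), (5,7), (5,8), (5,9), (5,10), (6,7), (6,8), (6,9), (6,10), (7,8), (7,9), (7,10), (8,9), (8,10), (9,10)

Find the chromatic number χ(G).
Clique number ω(G) = 8 (lower bound: χ ≥ ω).
The clique on [2, 3, 4, 5, 6, 8, 9, 10] has size 8, forcing χ ≥ 8, and the coloring below uses 8 colors, so χ(G) = 8.
A valid 8-coloring: color 1: [9]; color 2: [3]; color 3: [6]; color 4: [10]; color 5: [8]; color 6: [4]; color 7: [5]; color 8: [2, 7].

χ(G) = 8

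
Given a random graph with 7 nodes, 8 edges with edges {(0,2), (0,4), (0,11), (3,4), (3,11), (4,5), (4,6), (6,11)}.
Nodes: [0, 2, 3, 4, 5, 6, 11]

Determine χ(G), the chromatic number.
χ(G) = 2

Clique number ω(G) = 2 (lower bound: χ ≥ ω).
The graph is bipartite (no odd cycle), so 2 colors suffice: χ(G) = 2.
A valid 2-coloring: color 1: [2, 4, 11]; color 2: [0, 3, 5, 6].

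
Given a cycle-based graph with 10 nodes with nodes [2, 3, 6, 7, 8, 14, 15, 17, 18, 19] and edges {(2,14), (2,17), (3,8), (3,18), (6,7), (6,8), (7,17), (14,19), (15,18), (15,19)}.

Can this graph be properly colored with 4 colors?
A valid 4-coloring: color 1: [3, 6, 14, 15, 17]; color 2: [2, 7, 8, 18, 19].
(χ(G) = 2 ≤ 4.)

Yes, G is 4-colorable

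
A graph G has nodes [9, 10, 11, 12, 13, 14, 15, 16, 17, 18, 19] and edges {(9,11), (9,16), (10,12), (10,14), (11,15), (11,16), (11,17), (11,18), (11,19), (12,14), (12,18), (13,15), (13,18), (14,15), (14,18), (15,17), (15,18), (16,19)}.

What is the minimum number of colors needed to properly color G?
Clique number ω(G) = 3 (lower bound: χ ≥ ω).
The clique on [10, 12, 14] has size 3, forcing χ ≥ 3, and the coloring below uses 3 colors, so χ(G) = 3.
A valid 3-coloring: color 1: [11, 13, 14]; color 2: [10, 16, 17, 18]; color 3: [9, 12, 15, 19].

χ(G) = 3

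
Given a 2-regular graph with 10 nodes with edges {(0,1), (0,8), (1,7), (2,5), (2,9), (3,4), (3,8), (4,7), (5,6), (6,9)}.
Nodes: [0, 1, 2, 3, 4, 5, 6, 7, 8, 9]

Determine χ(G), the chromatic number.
Clique number ω(G) = 2 (lower bound: χ ≥ ω).
The graph is bipartite (no odd cycle), so 2 colors suffice: χ(G) = 2.
A valid 2-coloring: color 1: [1, 2, 4, 6, 8]; color 2: [0, 3, 5, 7, 9].

χ(G) = 2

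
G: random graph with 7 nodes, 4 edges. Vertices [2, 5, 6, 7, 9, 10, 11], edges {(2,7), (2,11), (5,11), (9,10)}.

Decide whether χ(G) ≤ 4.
A valid 4-coloring: color 1: [6, 7, 10, 11]; color 2: [2, 5, 9].
(χ(G) = 2 ≤ 4.)

Yes, G is 4-colorable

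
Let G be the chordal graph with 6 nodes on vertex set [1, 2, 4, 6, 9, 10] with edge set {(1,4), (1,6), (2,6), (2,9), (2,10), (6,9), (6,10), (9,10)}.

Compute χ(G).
Clique number ω(G) = 4 (lower bound: χ ≥ ω).
The clique on [2, 6, 9, 10] has size 4, forcing χ ≥ 4, and the coloring below uses 4 colors, so χ(G) = 4.
A valid 4-coloring: color 1: [4, 6]; color 2: [1, 9]; color 3: [2]; color 4: [10].

χ(G) = 4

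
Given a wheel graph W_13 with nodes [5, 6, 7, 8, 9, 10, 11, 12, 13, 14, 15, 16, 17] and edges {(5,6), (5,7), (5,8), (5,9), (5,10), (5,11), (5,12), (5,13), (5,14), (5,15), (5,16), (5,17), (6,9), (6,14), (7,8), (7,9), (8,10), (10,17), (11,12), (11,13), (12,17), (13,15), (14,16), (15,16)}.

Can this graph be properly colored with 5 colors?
Yes, G is 5-colorable

A valid 5-coloring: color 1: [5]; color 2: [8, 9, 11, 14, 15, 17]; color 3: [6, 7, 10, 12, 13, 16].
(χ(G) = 3 ≤ 5.)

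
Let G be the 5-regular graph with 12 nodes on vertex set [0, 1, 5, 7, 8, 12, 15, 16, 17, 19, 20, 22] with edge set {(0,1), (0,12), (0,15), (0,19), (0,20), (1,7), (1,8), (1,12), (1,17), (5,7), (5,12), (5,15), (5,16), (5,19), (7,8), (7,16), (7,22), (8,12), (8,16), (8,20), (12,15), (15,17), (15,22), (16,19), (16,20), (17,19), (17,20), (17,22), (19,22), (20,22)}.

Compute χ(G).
Clique number ω(G) = 3 (lower bound: χ ≥ ω).
Suppose a proper 3-coloring c exists. The clique [0, 1, 12] takes 3 distinct colors; by symmetry let c(0) = 1, c(1) = 2, c(12) = 3.
- Vertex 8: neighbors [1, 12] already have colors [2, 3] ⇒ c(8) = 1.
- Vertex 7: neighbors [8, 1] already have colors [1, 2] ⇒ c(7) = 3.
- Vertex 15: neighbors [0, 12] already have colors [1, 3] ⇒ c(15) = 2.
- Vertex 16: neighbors [8, 7] already have colors [1, 3] ⇒ c(16) = 2.
- Vertex 19: neighbors [0, 16] already have colors [1, 2] ⇒ c(19) = 3.
- Vertex 17: neighbors [1, 19] already have colors [2, 3] ⇒ c(17) = 1.
- Vertex 22: neighbors [17, 15, 7] already have colors [1, 2, 3] — all 3 colors blocked. Contradiction.
The forced assignments end in a contradiction, so G has no proper 3-coloring (χ ≥ 4).
The coloring below uses 4 colors, so χ(G) = 4.
A valid 4-coloring: color 1: [7, 15, 19, 20]; color 2: [1, 16, 22]; color 3: [0, 5, 8, 17]; color 4: [12].

χ(G) = 4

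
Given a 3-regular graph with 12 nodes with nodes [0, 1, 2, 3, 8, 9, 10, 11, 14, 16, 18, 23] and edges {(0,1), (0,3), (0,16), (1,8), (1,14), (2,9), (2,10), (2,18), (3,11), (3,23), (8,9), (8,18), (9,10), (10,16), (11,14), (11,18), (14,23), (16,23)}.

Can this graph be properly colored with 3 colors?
Yes, G is 3-colorable

A valid 3-coloring: color 1: [0, 8, 10, 14]; color 2: [1, 2, 11, 23]; color 3: [3, 9, 16, 18].
(χ(G) = 3 ≤ 3.)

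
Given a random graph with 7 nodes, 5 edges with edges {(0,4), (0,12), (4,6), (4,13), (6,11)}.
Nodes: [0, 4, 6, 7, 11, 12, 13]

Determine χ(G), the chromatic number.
χ(G) = 2

Clique number ω(G) = 2 (lower bound: χ ≥ ω).
The graph is bipartite (no odd cycle), so 2 colors suffice: χ(G) = 2.
A valid 2-coloring: color 1: [4, 7, 11, 12]; color 2: [0, 6, 13].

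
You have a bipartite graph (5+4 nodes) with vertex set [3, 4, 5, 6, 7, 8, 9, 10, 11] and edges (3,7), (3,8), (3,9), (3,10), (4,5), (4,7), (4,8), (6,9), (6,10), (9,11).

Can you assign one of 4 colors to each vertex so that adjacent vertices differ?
Yes, G is 4-colorable

A valid 4-coloring: color 1: [3, 4, 6, 11]; color 2: [5, 7, 8, 9, 10].
(χ(G) = 2 ≤ 4.)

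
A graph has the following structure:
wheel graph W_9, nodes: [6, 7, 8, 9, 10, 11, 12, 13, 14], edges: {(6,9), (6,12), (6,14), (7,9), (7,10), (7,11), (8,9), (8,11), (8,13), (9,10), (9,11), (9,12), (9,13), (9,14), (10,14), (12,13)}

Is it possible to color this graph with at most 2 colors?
No, G is not 2-colorable

The clique on vertices [6, 9, 12] has size 3 > 2, so it alone needs 3 colors.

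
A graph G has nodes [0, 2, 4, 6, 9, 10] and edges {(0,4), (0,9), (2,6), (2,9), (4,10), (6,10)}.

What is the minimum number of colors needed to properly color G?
Clique number ω(G) = 2 (lower bound: χ ≥ ω).
The graph is bipartite (no odd cycle), so 2 colors suffice: χ(G) = 2.
A valid 2-coloring: color 1: [4, 6, 9]; color 2: [0, 2, 10].

χ(G) = 2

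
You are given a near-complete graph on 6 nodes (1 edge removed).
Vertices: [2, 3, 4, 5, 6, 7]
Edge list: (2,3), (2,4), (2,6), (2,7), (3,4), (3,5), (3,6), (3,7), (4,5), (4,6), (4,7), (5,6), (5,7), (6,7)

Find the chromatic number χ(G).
Clique number ω(G) = 5 (lower bound: χ ≥ ω).
The clique on [2, 3, 4, 6, 7] has size 5, forcing χ ≥ 5, and the coloring below uses 5 colors, so χ(G) = 5.
A valid 5-coloring: color 1: [3]; color 2: [4]; color 3: [7]; color 4: [6]; color 5: [2, 5].

χ(G) = 5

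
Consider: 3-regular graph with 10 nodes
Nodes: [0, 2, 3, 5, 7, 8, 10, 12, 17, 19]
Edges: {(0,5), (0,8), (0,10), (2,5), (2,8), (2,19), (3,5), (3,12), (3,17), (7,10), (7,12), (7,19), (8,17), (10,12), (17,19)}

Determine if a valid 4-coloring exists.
A valid 4-coloring: color 1: [3, 8, 10, 19]; color 2: [5, 7, 17]; color 3: [0, 2, 12].
(χ(G) = 3 ≤ 4.)

Yes, G is 4-colorable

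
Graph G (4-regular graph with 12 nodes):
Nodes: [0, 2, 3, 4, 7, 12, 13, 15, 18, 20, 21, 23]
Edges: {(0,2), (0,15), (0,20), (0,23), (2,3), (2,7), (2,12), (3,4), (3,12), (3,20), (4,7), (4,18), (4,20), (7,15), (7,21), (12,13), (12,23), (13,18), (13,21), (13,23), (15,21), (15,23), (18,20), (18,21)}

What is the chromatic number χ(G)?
Clique number ω(G) = 3 (lower bound: χ ≥ ω).
The clique on [0, 15, 23] has size 3, forcing χ ≥ 3, and the coloring below uses 3 colors, so χ(G) = 3.
A valid 3-coloring: color 1: [0, 4, 12, 21]; color 2: [3, 7, 18, 23]; color 3: [2, 13, 15, 20].

χ(G) = 3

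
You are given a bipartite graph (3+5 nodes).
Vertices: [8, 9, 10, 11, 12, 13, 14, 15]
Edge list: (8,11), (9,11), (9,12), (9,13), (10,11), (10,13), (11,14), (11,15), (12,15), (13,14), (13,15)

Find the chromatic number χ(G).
χ(G) = 2

Clique number ω(G) = 2 (lower bound: χ ≥ ω).
The graph is bipartite (no odd cycle), so 2 colors suffice: χ(G) = 2.
A valid 2-coloring: color 1: [11, 12, 13]; color 2: [8, 9, 10, 14, 15].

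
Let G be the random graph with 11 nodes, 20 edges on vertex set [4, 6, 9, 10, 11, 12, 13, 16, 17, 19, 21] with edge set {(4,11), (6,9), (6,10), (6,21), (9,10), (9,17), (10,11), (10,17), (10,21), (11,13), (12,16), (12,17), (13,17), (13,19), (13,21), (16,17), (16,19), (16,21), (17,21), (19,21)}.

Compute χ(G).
Clique number ω(G) = 3 (lower bound: χ ≥ ω).
The clique on [6, 9, 10] has size 3, forcing χ ≥ 3, and the coloring below uses 3 colors, so χ(G) = 3.
A valid 3-coloring: color 1: [9, 11, 12, 21]; color 2: [4, 6, 17, 19]; color 3: [10, 13, 16].

χ(G) = 3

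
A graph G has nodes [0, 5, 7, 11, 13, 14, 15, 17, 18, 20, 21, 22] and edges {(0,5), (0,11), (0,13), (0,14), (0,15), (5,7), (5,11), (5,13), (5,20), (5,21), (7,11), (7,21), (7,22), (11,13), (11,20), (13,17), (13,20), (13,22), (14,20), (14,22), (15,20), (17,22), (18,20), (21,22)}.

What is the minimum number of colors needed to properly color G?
χ(G) = 4

Clique number ω(G) = 4 (lower bound: χ ≥ ω).
The clique on [0, 5, 11, 13] has size 4, forcing χ ≥ 4, and the coloring below uses 4 colors, so χ(G) = 4.
A valid 4-coloring: color 1: [0, 7, 17, 20]; color 2: [5, 15, 18, 22]; color 3: [13, 14, 21]; color 4: [11].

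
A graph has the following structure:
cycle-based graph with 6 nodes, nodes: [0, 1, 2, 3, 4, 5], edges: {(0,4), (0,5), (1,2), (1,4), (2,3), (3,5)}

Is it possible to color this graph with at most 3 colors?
Yes, G is 3-colorable

A valid 3-coloring: color 1: [2, 4, 5]; color 2: [0, 1, 3].
(χ(G) = 2 ≤ 3.)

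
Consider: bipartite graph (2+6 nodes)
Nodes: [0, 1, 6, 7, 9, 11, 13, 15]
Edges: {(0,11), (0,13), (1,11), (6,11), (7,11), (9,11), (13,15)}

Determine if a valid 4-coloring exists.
A valid 4-coloring: color 1: [11, 13]; color 2: [0, 1, 6, 7, 9, 15].
(χ(G) = 2 ≤ 4.)

Yes, G is 4-colorable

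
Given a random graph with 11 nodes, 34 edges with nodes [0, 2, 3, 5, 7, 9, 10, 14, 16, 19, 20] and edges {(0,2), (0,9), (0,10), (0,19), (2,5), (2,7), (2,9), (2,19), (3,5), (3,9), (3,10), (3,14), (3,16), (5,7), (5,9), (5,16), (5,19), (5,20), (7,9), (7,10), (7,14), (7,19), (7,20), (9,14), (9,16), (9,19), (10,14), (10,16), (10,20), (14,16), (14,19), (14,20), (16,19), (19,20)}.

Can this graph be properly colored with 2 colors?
No, G is not 2-colorable

The clique on vertices [2, 5, 7, 9, 19] has size 5 > 2, so it alone needs 5 colors.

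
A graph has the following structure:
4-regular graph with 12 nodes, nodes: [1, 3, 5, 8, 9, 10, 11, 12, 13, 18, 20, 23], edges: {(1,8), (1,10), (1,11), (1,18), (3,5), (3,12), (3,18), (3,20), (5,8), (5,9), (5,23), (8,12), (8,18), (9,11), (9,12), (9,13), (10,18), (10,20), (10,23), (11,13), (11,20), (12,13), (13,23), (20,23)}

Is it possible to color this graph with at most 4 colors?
Yes, G is 4-colorable

A valid 4-coloring: color 1: [5, 13, 18, 20]; color 2: [10, 11, 12]; color 3: [3, 8, 9, 23]; color 4: [1].
(χ(G) = 3 ≤ 4.)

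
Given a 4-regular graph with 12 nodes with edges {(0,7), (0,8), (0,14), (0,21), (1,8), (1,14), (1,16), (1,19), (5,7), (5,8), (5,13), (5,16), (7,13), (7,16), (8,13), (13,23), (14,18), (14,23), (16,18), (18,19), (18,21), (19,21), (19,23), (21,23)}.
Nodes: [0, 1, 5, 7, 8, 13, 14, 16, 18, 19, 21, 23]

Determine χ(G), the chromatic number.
χ(G) = 3

Clique number ω(G) = 3 (lower bound: χ ≥ ω).
The clique on [5, 7, 16] has size 3, forcing χ ≥ 3, and the coloring below uses 3 colors, so χ(G) = 3.
A valid 3-coloring: color 1: [7, 8, 14, 21]; color 2: [0, 1, 5, 18, 23]; color 3: [13, 16, 19].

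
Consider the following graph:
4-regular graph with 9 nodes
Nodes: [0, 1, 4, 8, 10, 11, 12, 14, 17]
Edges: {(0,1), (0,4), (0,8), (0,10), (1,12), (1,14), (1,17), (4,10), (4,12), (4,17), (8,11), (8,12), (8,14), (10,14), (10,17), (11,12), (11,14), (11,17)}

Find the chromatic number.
Clique number ω(G) = 3 (lower bound: χ ≥ ω).
The clique on [0, 4, 10] has size 3, forcing χ ≥ 3, and the coloring below uses 3 colors, so χ(G) = 3.
A valid 3-coloring: color 1: [1, 10, 11]; color 2: [0, 12, 14, 17]; color 3: [4, 8].

χ(G) = 3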